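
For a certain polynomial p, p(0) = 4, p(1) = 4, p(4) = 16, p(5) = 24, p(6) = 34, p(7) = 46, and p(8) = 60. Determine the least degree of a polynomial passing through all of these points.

2

Divided differences on the nodes 0, 1, 4, 5, 6, 7, 8:
  order 0: 4  4  16  24  34  46  60
  order 1: 0  4  8  10  12  14
  order 2: 1  1  1  1  1
  order 3: 0  0  0  0
  order 4: 0  0  0
  order 5: 0  0
  order 6: 0
The order-2 divided differences are all 1 (nonzero) and every higher order vanishes, so the data lies on a polynomial of degree exactly 2.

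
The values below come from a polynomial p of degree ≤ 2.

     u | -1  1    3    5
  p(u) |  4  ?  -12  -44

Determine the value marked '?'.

4

On equispaced nodes a degree-2 polynomial has vanishing third forward difference, so
  - p(-1) + 3·p(1) - 3·p(3) + p(5) = 0.
Substituting the known values and solving for p(1):
  3·p(1) = 12
  p(1) = 4.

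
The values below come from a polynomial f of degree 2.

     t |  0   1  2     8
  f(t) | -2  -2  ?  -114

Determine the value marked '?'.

The 3 known points determine the degree-2 polynomial uniquely.
Write f(t) = at^2 + bt + c. Substituting each data point gives a linear system:
  c = -2
  a + b + c = -2
  64a + 8b + c = -114
Solving the system yields a = -2, b = 2, c = -2.
So f(t) = -2t^2 + 2t - 2.
Then f(2) = -6.

-6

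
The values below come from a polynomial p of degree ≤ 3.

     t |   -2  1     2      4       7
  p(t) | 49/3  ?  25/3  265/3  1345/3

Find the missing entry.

The 4 known points determine the degree-3 polynomial uniquely.
Write p(t) = at^3 + bt^2 + ct + d. Substituting each data point gives a linear system:
  -8a + 4b - 2c + d = 49/3
  8a + 4b + 2c + d = 25/3
  64a + 16b + 4c + d = 265/3
  343a + 49b + 7c + d = 1345/3
Solving the system yields a = 1, b = 3, c = -6, d = 1/3.
So p(t) = t^3 + 3t^2 - 6t + 1/3.
Then p(1) = -5/3.

-5/3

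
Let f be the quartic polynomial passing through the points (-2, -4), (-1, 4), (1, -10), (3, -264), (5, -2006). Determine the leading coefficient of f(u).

Write f(u) = au^4 + bu^3 + cu^2 + du + e. Substituting each data point gives a linear system:
  16a - 8b + 4c - 2d + e = -4
  a - b + c - d + e = 4
  a + b + c + d + e = -10
  81a + 27b + 9c + 3d + e = -264
  625a + 125b + 25c + 5d + e = -2006
Solving the system yields a = -3, b = -2, c = 6, d = -5, e = -6.
So f(u) = -3u⁴ - 2u³ + 6u² - 5u - 6.
The leading coefficient is -3.

-3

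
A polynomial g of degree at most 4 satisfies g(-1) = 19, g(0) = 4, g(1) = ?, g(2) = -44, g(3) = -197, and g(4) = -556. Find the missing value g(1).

-1

On equispaced nodes a degree-4 polynomial has vanishing fifth forward difference, so
  - g(-1) + 5·g(0) - 10·g(1) + 10·g(2) - 5·g(3) + g(4) = 0.
Substituting the known values and solving for g(1):
  -10·g(1) = 10
  g(1) = -1.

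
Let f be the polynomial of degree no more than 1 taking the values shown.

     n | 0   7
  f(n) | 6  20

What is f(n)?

Write f(n) = an + b. Substituting each data point gives a linear system:
  b = 6
  7a + b = 20
Solving the system yields a = 2, b = 6.
So f(n) = 2n + 6.
Check: f(0) = 6. ✓

f(n) = 2n + 6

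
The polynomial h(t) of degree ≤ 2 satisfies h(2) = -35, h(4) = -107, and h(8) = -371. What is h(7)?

-290

Write h(t) = at^2 + bt + c. Substituting each data point gives a linear system:
  4a + 2b + c = -35
  16a + 4b + c = -107
  64a + 8b + c = -371
Solving the system yields a = -5, b = -6, c = -3.
So h(t) = -5t^2 - 6t - 3.
Then h(7) = -290.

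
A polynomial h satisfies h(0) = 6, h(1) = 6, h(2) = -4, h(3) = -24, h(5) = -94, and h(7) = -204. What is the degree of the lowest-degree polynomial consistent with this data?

2

Divided differences on the nodes 0, 1, 2, 3, 5, 7:
  order 0: 6  6  -4  -24  -94  -204
  order 1: 0  -10  -20  -35  -55
  order 2: -5  -5  -5  -5
  order 3: 0  0  0
  order 4: 0  0
  order 5: 0
The order-2 divided differences are all -5 (nonzero) and every higher order vanishes, so the data lies on a polynomial of degree exactly 2.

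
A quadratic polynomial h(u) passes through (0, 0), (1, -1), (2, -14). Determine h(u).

h(u) = -6u^2 + 5u

Write h(u) = au^2 + bu + c. Substituting each data point gives a linear system:
  c = 0
  a + b + c = -1
  4a + 2b + c = -14
Solving the system yields a = -6, b = 5, c = 0.
So h(u) = -6u² + 5u.
Check: h(1) = -1. ✓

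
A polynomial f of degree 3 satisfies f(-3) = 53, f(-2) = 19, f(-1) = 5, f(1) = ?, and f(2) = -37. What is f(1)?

-11

The 4 known points determine the degree-3 polynomial uniquely.
Write f(t) = at^3 + bt^2 + ct + d. Substituting each data point gives a linear system:
  -27a + 9b - 3c + d = 53
  -8a + 4b - 2c + d = 19
  -a + b - c + d = 5
  8a + 4b + 2c + d = -37
Solving the system yields a = -2, b = -2, c = -6, d = -1.
So f(t) = -2t^3 - 2t^2 - 6t - 1.
Then f(1) = -11.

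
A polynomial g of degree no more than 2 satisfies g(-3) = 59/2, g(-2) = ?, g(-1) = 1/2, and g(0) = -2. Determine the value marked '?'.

On equispaced nodes a degree-2 polynomial has vanishing third forward difference, so
  - g(-3) + 3·g(-2) - 3·g(-1) + g(0) = 0.
Substituting the known values and solving for g(-2):
  3·g(-2) = 33
  g(-2) = 11.

11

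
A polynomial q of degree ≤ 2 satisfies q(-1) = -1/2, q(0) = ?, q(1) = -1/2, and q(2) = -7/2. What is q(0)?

The 3 known points determine the degree-2 polynomial uniquely.
Write q(x) = ax^2 + bx + c. Substituting each data point gives a linear system:
  a - b + c = -1/2
  a + b + c = -1/2
  4a + 2b + c = -7/2
Solving the system yields a = -1, b = 0, c = 1/2.
So q(x) = -x^2 + 1/2.
Then q(0) = 1/2.

1/2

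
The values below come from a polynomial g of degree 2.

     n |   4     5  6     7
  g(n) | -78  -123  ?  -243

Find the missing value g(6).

The 3 known points determine the degree-2 polynomial uniquely.
Write g(n) = an^2 + bn + c. Substituting each data point gives a linear system:
  16a + 4b + c = -78
  25a + 5b + c = -123
  49a + 7b + c = -243
Solving the system yields a = -5, b = 0, c = 2.
So g(n) = -5n^2 + 2.
Then g(6) = -178.

-178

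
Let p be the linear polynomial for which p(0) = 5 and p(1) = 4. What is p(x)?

p(x) = -x + 5

Using the Lagrange interpolation formula with nodes 0, 1:
  L_0(x) = (x - 1) / -1
  L_1(x) = x / 1
Then p(x) = 5·L_0(x) + 4·L_1(x).
Expanding and collecting terms gives p(x) = -x + 5.
Check: p(1) = 4. ✓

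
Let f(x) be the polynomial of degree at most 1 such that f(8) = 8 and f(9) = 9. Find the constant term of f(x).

0

Write f(x) = ax + b. Substituting each data point gives a linear system:
  8a + b = 8
  9a + b = 9
Solving the system yields a = 1, b = 0.
So f(x) = x.
The constant term is 0.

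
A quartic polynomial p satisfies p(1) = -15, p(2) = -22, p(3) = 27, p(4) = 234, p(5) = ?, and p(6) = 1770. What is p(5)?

749

The 5 known points determine the degree-4 polynomial uniquely.
Write p(s) = as^4 + bs^3 + cs^2 + ds + e. Substituting each data point gives a linear system:
  a + b + c + d + e = -15
  16a + 8b + 4c + 2d + e = -22
  81a + 27b + 9c + 3d + e = 27
  256a + 64b + 16c + 4d + e = 234
  1296a + 216b + 36c + 6d + e = 1770
Solving the system yields a = 2, b = -3, c = -4, d = -4, e = -6.
So p(s) = 2s^4 - 3s^3 - 4s^2 - 4s - 6.
Then p(5) = 749.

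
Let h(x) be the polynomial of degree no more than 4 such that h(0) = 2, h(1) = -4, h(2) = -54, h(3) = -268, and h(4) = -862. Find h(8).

Write h(x) = ax^4 + bx^3 + cx^2 + dx + e. Substituting each data point gives a linear system:
  e = 2
  a + b + c + d + e = -4
  16a + 8b + 4c + 2d + e = -54
  81a + 27b + 9c + 3d + e = -268
  256a + 64b + 16c + 4d + e = -862
Solving the system yields a = -4, b = 4, c = -6, d = 0, e = 2.
So h(x) = -4x⁴ + 4x³ - 6x² + 2.
Then h(8) = -14718.

-14718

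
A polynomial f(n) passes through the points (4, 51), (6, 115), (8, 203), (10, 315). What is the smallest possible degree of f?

2

Forward differences of the values at n = 4, 6, 8, 10:
  f  : 51  115  203  315
  Δ  : 64  88  112
  Δ^2: 24  24
  Δ^3: 0
The second differences are constant (24) and nonzero, while all higher differences vanish, so the minimal degree is 2.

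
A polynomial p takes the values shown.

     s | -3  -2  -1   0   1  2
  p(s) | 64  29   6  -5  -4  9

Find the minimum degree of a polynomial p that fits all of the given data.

2

Forward differences of the values at s = -3, -2, -1, 0, 1, 2:
  p  : 64  29  6  -5  -4  9
  Δ  : -35  -23  -11  1  13
  Δ^2: 12  12  12  12
  Δ^3: 0  0  0
  Δ^4: 0  0
  Δ^5: 0
The second differences are constant (12) and nonzero, while all higher differences vanish, so the minimal degree is 2.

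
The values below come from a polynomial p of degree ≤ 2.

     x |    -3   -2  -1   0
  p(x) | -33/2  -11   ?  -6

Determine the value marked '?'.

On equispaced nodes a degree-2 polynomial has vanishing third forward difference, so
  - p(-3) + 3·p(-2) - 3·p(-1) + p(0) = 0.
Substituting the known values and solving for p(-1):
  -3·p(-1) = 45/2
  p(-1) = -15/2.

-15/2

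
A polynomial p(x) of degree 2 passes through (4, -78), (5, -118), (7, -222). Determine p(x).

p(x) = -4x^2 - 4x + 2

Using the Lagrange interpolation formula with nodes 4, 5, 7:
  L_0(x) = (x - 5)(x - 7) / 3
  L_1(x) = (x - 4)(x - 7) / -2
  L_2(x) = (x - 4)(x - 5) / 6
Then p(x) = -78·L_0(x) - 118·L_1(x) - 222·L_2(x).
Expanding and collecting terms gives p(x) = -4x^2 - 4x + 2.
Check: p(7) = -222. ✓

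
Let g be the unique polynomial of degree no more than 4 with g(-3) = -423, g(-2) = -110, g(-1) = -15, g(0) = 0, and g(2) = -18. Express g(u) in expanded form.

g(u) = -3u^4 + 5u^3 - 4u^2 + 3u

Using the Lagrange interpolation formula with nodes -3, -2, -1, 0, 2:
  L_0(u) = (u + 2)(u + 1)u(u - 2) / 30
  L_1(u) = (u + 3)(u + 1)u(u - 2) / -8
  L_2(u) = (u + 3)(u + 2)u(u - 2) / 6
  L_3(u) = (u + 3)(u + 2)(u + 1)(u - 2) / -12
  L_4(u) = (u + 3)(u + 2)(u + 1)u / 120
Then g(u) = -423·L_0(u) - 110·L_1(u) - 15·L_2(u) + 0·L_3(u) - 18·L_4(u).
Expanding and collecting terms gives g(u) = -3u^4 + 5u^3 - 4u^2 + 3u.
Check: g(2) = -18. ✓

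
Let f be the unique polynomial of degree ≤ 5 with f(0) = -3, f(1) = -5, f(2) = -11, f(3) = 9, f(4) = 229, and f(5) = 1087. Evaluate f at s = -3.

Using the Lagrange interpolation formula with nodes 0, 1, 2, 3, 4, 5:
  L_0(s) = (s - 1)(s - 2)(s - 3)(s - 4)(s - 5) / -120
  L_1(s) = s(s - 2)(s - 3)(s - 4)(s - 5) / 24
  L_2(s) = s(s - 1)(s - 3)(s - 4)(s - 5) / -12
  L_3(s) = s(s - 1)(s - 2)(s - 4)(s - 5) / 12
  L_4(s) = s(s - 1)(s - 2)(s - 3)(s - 5) / -24
  L_5(s) = s(s - 1)(s - 2)(s - 3)(s - 4) / 120
Then f(s) = -3·L_0(s) - 5·L_1(s) - 11·L_2(s) + 9·L_3(s) + 229·L_4(s) + 1087·L_5(s).
Expanding and collecting terms gives f(s) = s⁵ - 4s⁴ + 4s³ - s² - 2s - 3.
Evaluating at s = -3: f(-3) = -681.

-681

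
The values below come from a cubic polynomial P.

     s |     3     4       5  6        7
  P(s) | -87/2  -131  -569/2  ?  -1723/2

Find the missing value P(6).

The 4 known points determine the degree-3 polynomial uniquely.
Write P(s) = as^3 + bs^2 + cs + d. Substituting each data point gives a linear system:
  27a + 9b + 3c + d = -87/2
  64a + 16b + 4c + d = -131
  125a + 25b + 5c + d = -569/2
  343a + 49b + 7c + d = -1723/2
Solving the system yields a = -3, b = 3, c = 5/2, d = 3.
So P(s) = -3s^3 + 3s^2 + (5/2)s + 3.
Then P(6) = -522.

-522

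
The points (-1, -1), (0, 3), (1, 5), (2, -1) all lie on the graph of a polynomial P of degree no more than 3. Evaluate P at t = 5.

-127

Write P(t) = at^3 + bt^2 + ct + d. Substituting each data point gives a linear system:
  -a + b - c + d = -1
  d = 3
  a + b + c + d = 5
  8a + 4b + 2c + d = -1
Solving the system yields a = -1, b = -1, c = 4, d = 3.
So P(t) = -t^3 - t^2 + 4t + 3.
Then P(5) = -127.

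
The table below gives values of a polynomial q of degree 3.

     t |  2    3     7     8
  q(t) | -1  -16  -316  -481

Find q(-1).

Write q(t) = at^3 + bt^2 + ct + d. Substituting each data point gives a linear system:
  8a + 4b + 2c + d = -1
  27a + 9b + 3c + d = -16
  343a + 49b + 7c + d = -316
  512a + 64b + 8c + d = -481
Solving the system yields a = -1, b = 0, c = 4, d = -1.
So q(t) = -t^3 + 4t - 1.
Then q(-1) = -4.

-4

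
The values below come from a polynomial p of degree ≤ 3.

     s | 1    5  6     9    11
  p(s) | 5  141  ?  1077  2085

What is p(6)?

The 4 known points determine the degree-3 polynomial uniquely.
Write p(s) = as^3 + bs^2 + cs + d. Substituting each data point gives a linear system:
  a + b + c + d = 5
  125a + 25b + 5c + d = 141
  729a + 81b + 9c + d = 1077
  1331a + 121b + 11c + d = 2085
Solving the system yields a = 2, b = -5, c = 2, d = 6.
So p(s) = 2s^3 - 5s^2 + 2s + 6.
Then p(6) = 270.

270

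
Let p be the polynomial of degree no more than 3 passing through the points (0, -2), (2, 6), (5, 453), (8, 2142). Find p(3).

67

Using the Lagrange interpolation formula with nodes 0, 2, 5, 8:
  L_0(x) = (x - 2)(x - 5)(x - 8) / -80
  L_1(x) = x(x - 5)(x - 8) / 36
  L_2(x) = x(x - 2)(x - 8) / -45
  L_3(x) = x(x - 2)(x - 5) / 144
Then p(x) = -2·L_0(x) + 6·L_1(x) + 453·L_2(x) + 2142·L_3(x).
Expanding and collecting terms gives p(x) = 5x^3 - 6x^2 - 4x - 2.
Evaluating at x = 3: p(3) = 67.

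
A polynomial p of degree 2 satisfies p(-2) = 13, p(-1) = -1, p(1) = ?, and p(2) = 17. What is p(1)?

1

The 3 known points determine the degree-2 polynomial uniquely.
Write p(s) = as^2 + bs + c. Substituting each data point gives a linear system:
  4a - 2b + c = 13
  a - b + c = -1
  4a + 2b + c = 17
Solving the system yields a = 5, b = 1, c = -5.
So p(s) = 5s^2 + s - 5.
Then p(1) = 1.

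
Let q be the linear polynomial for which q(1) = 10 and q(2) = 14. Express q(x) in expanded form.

q(x) = 4x + 6

Using the Lagrange interpolation formula with nodes 1, 2:
  L_0(x) = (x - 2) / -1
  L_1(x) = (x - 1) / 1
Then q(x) = 10·L_0(x) + 14·L_1(x).
Expanding and collecting terms gives q(x) = 4x + 6.
Check: q(1) = 10. ✓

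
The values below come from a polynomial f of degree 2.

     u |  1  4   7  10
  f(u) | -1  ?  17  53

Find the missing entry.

-1

The 3 known points determine the degree-2 polynomial uniquely.
Write f(u) = au^2 + bu + c. Substituting each data point gives a linear system:
  a + b + c = -1
  49a + 7b + c = 17
  100a + 10b + c = 53
Solving the system yields a = 1, b = -5, c = 3.
So f(u) = u^2 - 5u + 3.
Then f(4) = -1.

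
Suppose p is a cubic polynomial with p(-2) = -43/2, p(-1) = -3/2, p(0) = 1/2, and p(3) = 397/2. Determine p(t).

p(t) = 5t^3 + 6t^2 + 3t + 1/2

Write p(t) = at^3 + bt^2 + ct + d. Substituting each data point gives a linear system:
  -8a + 4b - 2c + d = -43/2
  -a + b - c + d = -3/2
  d = 1/2
  27a + 9b + 3c + d = 397/2
Solving the system yields a = 5, b = 6, c = 3, d = 1/2.
So p(t) = 5t^3 + 6t^2 + 3t + 1/2.
Check: p(-2) = -43/2. ✓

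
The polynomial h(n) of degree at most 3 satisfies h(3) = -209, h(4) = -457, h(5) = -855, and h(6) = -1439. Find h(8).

-3309

Write h(n) = an^3 + bn^2 + cn + d. Substituting each data point gives a linear system:
  27a + 9b + 3c + d = -209
  64a + 16b + 4c + d = -457
  125a + 25b + 5c + d = -855
  216a + 36b + 6c + d = -1439
Solving the system yields a = -6, b = -3, c = -5, d = -5.
So h(n) = -6n^3 - 3n^2 - 5n - 5.
Then h(8) = -3309.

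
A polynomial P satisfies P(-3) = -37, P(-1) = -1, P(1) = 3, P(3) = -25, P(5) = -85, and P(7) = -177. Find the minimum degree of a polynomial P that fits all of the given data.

2

Forward differences of the values at t = -3, -1, 1, 3, 5, 7:
  P  : -37  -1  3  -25  -85  -177
  Δ  : 36  4  -28  -60  -92
  Δ^2: -32  -32  -32  -32
  Δ^3: 0  0  0
  Δ^4: 0  0
  Δ^5: 0
The second differences are constant (-32) and nonzero, while all higher differences vanish, so the minimal degree is 2.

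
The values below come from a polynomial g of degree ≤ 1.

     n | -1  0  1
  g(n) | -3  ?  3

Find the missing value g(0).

0

On equispaced nodes a degree-1 polynomial has vanishing second forward difference, so
  g(-1) - 2·g(0) + g(1) = 0.
Substituting the known values and solving for g(0):
  -2·g(0) = 0
  g(0) = 0.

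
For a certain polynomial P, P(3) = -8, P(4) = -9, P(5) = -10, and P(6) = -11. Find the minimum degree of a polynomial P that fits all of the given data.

1

Forward differences of the values at n = 3, 4, 5, 6:
  P  : -8  -9  -10  -11
  Δ  : -1  -1  -1
  Δ^2: 0  0
  Δ^3: 0
The first differences are constant (-1) and nonzero, while all higher differences vanish, so the minimal degree is 1.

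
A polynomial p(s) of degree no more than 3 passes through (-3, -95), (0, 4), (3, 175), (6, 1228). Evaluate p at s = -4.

-252

Using the Lagrange interpolation formula with nodes -3, 0, 3, 6:
  L_0(s) = s(s - 3)(s - 6) / -162
  L_1(s) = (s + 3)(s - 3)(s - 6) / 54
  L_2(s) = (s + 3)s(s - 6) / -54
  L_3(s) = (s + 3)s(s - 3) / 162
Then p(s) = -95·L_0(s) + 4·L_1(s) + 175·L_2(s) + 1228·L_3(s).
Expanding and collecting terms gives p(s) = 5s³ + 4s² + 4.
Evaluating at s = -4: p(-4) = -252.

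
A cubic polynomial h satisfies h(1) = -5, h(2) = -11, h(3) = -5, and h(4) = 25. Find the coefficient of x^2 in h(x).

-6

Write h(x) = ax^3 + bx^2 + cx + d. Substituting each data point gives a linear system:
  a + b + c + d = -5
  8a + 4b + 2c + d = -11
  27a + 9b + 3c + d = -5
  64a + 16b + 4c + d = 25
Solving the system yields a = 2, b = -6, c = -2, d = 1.
So h(x) = 2x^3 - 6x^2 - 2x + 1.
The coefficient of x^2 is -6.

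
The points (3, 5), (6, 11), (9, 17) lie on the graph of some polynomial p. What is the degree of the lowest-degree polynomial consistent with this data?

Forward differences of the values at x = 3, 6, 9:
  p  : 5  11  17
  Δ  : 6  6
  Δ^2: 0
The first differences are constant (6) and nonzero, while all higher differences vanish, so the minimal degree is 1.

1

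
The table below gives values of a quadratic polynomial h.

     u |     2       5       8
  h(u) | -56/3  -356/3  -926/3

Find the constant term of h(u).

-2

Write h(u) = au^2 + bu + c. Substituting each data point gives a linear system:
  4a + 2b + c = -56/3
  25a + 5b + c = -356/3
  64a + 8b + c = -926/3
Solving the system yields a = -5, b = 5/3, c = -2.
So h(u) = -5u^2 + (5/3)u - 2.
The constant term is -2.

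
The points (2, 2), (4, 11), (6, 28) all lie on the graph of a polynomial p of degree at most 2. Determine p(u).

p(u) = u^2 - (3/2)u + 1

Write p(u) = au^2 + bu + c. Substituting each data point gives a linear system:
  4a + 2b + c = 2
  16a + 4b + c = 11
  36a + 6b + c = 28
Solving the system yields a = 1, b = -3/2, c = 1.
So p(u) = u^2 - (3/2)u + 1.
Check: p(4) = 11. ✓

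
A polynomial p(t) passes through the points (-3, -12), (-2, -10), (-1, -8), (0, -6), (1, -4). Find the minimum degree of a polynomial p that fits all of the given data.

1

Forward differences of the values at t = -3, -2, -1, 0, 1:
  p  : -12  -10  -8  -6  -4
  Δ  : 2  2  2  2
  Δ^2: 0  0  0
  Δ^3: 0  0
  Δ^4: 0
The first differences are constant (2) and nonzero, while all higher differences vanish, so the minimal degree is 1.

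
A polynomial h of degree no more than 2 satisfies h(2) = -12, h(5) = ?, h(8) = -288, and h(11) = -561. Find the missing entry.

-105

On equispaced nodes a degree-2 polynomial has vanishing third forward difference, so
  - h(2) + 3·h(5) - 3·h(8) + h(11) = 0.
Substituting the known values and solving for h(5):
  3·h(5) = -315
  h(5) = -105.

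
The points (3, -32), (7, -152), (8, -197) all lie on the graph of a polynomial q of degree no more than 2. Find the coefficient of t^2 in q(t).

-3

Write q(t) = at^2 + bt + c. Substituting each data point gives a linear system:
  9a + 3b + c = -32
  49a + 7b + c = -152
  64a + 8b + c = -197
Solving the system yields a = -3, b = 0, c = -5.
So q(t) = -3t^2 - 5.
The leading coefficient is -3.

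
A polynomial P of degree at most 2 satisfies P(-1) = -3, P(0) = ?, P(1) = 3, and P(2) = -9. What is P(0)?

5

On equispaced nodes a degree-2 polynomial has vanishing third forward difference, so
  - P(-1) + 3·P(0) - 3·P(1) + P(2) = 0.
Substituting the known values and solving for P(0):
  3·P(0) = 15
  P(0) = 5.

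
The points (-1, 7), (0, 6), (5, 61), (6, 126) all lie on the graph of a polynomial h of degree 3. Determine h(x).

Write h(x) = ax^3 + bx^2 + cx + d. Substituting each data point gives a linear system:
  -a + b - c + d = 7
  d = 6
  125a + 25b + 5c + d = 61
  216a + 36b + 6c + d = 126
Solving the system yields a = 1, b = -2, c = -4, d = 6.
So h(x) = x^3 - 2x^2 - 4x + 6.
Check: h(0) = 6. ✓

h(x) = x^3 - 2x^2 - 4x + 6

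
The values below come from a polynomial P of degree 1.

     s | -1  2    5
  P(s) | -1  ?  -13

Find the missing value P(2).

On equispaced nodes a degree-1 polynomial has vanishing second forward difference, so
  P(-1) - 2·P(2) + P(5) = 0.
Substituting the known values and solving for P(2):
  -2·P(2) = 14
  P(2) = -7.

-7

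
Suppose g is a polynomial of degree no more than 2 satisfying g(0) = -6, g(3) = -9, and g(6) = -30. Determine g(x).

g(x) = -x^2 + 2x - 6

Write g(x) = ax^2 + bx + c. Substituting each data point gives a linear system:
  c = -6
  9a + 3b + c = -9
  36a + 6b + c = -30
Solving the system yields a = -1, b = 2, c = -6.
So g(x) = -x^2 + 2x - 6.
Check: g(3) = -9. ✓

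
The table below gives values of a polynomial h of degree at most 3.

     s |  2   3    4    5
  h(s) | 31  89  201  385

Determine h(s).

Using the Lagrange interpolation formula with nodes 2, 3, 4, 5:
  L_0(s) = (s - 3)(s - 4)(s - 5) / -6
  L_1(s) = (s - 2)(s - 4)(s - 5) / 2
  L_2(s) = (s - 2)(s - 3)(s - 5) / -2
  L_3(s) = (s - 2)(s - 3)(s - 4) / 6
Then h(s) = 31·L_0(s) + 89·L_1(s) + 201·L_2(s) + 385·L_3(s).
Expanding and collecting terms gives h(s) = 3s³ + s + 5.
Check: h(4) = 201. ✓

h(s) = 3s^3 + s + 5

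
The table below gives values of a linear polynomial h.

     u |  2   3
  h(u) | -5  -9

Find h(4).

-13

Using the Lagrange interpolation formula with nodes 2, 3:
  L_0(u) = (u - 3) / -1
  L_1(u) = (u - 2) / 1
Then h(u) = -5·L_0(u) - 9·L_1(u).
Expanding and collecting terms gives h(u) = -4u + 3.
Evaluating at u = 4: h(4) = -13.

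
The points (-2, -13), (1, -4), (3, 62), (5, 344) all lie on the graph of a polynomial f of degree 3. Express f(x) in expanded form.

f(x) = 3x^3 - 6x - 1

Write f(x) = ax^3 + bx^2 + cx + d. Substituting each data point gives a linear system:
  -8a + 4b - 2c + d = -13
  a + b + c + d = -4
  27a + 9b + 3c + d = 62
  125a + 25b + 5c + d = 344
Solving the system yields a = 3, b = 0, c = -6, d = -1.
So f(x) = 3x^3 - 6x - 1.
Check: f(1) = -4. ✓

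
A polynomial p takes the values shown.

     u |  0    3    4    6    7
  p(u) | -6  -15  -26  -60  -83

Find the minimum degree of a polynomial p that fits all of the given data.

2

Divided differences on the nodes 0, 3, 4, 6, 7:
  order 0: -6  -15  -26  -60  -83
  order 1: -3  -11  -17  -23
  order 2: -2  -2  -2
  order 3: 0  0
  order 4: 0
The order-2 divided differences are all -2 (nonzero) and every higher order vanishes, so the data lies on a polynomial of degree exactly 2.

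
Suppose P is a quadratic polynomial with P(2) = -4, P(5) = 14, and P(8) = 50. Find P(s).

P(s) = s^2 - s - 6

Write P(s) = as^2 + bs + c. Substituting each data point gives a linear system:
  4a + 2b + c = -4
  25a + 5b + c = 14
  64a + 8b + c = 50
Solving the system yields a = 1, b = -1, c = -6.
So P(s) = s^2 - s - 6.
Check: P(5) = 14. ✓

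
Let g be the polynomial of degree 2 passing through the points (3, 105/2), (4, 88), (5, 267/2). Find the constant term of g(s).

Write g(s) = as^2 + bs + c. Substituting each data point gives a linear system:
  9a + 3b + c = 105/2
  16a + 4b + c = 88
  25a + 5b + c = 267/2
Solving the system yields a = 5, b = 1/2, c = 6.
So g(s) = 5s² + (1/2)s + 6.
The constant term is 6.

6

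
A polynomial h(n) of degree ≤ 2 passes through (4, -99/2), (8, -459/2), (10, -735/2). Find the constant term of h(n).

Write h(n) = an^2 + bn + c. Substituting each data point gives a linear system:
  16a + 4b + c = -99/2
  64a + 8b + c = -459/2
  100a + 10b + c = -735/2
Solving the system yields a = -4, b = 3, c = 5/2.
So h(n) = -4n^2 + 3n + 5/2.
The constant term is 5/2.

5/2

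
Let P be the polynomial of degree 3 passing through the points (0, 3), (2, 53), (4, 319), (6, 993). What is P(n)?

Using the Lagrange interpolation formula with nodes 0, 2, 4, 6:
  L_0(n) = (n - 2)(n - 4)(n - 6) / -48
  L_1(n) = n(n - 4)(n - 6) / 16
  L_2(n) = n(n - 2)(n - 6) / -16
  L_3(n) = n(n - 2)(n - 4) / 48
Then P(n) = 3·L_0(n) + 53·L_1(n) + 319·L_2(n) + 993·L_3(n).
Expanding and collecting terms gives P(n) = 4n^3 + 3n^2 + 3n + 3.
Check: P(0) = 3. ✓

P(n) = 4n^3 + 3n^2 + 3n + 3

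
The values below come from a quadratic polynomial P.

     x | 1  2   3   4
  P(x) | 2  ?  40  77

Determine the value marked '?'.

15

The 3 known points determine the degree-2 polynomial uniquely.
Write P(x) = ax^2 + bx + c. Substituting each data point gives a linear system:
  a + b + c = 2
  9a + 3b + c = 40
  16a + 4b + c = 77
Solving the system yields a = 6, b = -5, c = 1.
So P(x) = 6x^2 - 5x + 1.
Then P(2) = 15.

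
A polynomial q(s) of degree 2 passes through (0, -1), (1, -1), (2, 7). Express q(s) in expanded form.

q(s) = 4s^2 - 4s - 1

Write q(s) = as^2 + bs + c. Substituting each data point gives a linear system:
  c = -1
  a + b + c = -1
  4a + 2b + c = 7
Solving the system yields a = 4, b = -4, c = -1.
So q(s) = 4s^2 - 4s - 1.
Check: q(2) = 7. ✓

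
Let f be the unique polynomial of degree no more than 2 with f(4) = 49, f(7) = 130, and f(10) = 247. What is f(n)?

f(n) = 2n^2 + 5n - 3

Write f(n) = an^2 + bn + c. Substituting each data point gives a linear system:
  16a + 4b + c = 49
  49a + 7b + c = 130
  100a + 10b + c = 247
Solving the system yields a = 2, b = 5, c = -3.
So f(n) = 2n^2 + 5n - 3.
Check: f(4) = 49. ✓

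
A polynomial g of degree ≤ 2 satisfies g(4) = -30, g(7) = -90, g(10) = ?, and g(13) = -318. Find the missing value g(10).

-186

On equispaced nodes a degree-2 polynomial has vanishing third forward difference, so
  - g(4) + 3·g(7) - 3·g(10) + g(13) = 0.
Substituting the known values and solving for g(10):
  -3·g(10) = 558
  g(10) = -186.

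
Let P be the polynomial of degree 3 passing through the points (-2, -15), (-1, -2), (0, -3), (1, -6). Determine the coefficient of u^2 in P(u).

Write P(u) = au^3 + bu^2 + cu + d. Substituting each data point gives a linear system:
  -8a + 4b - 2c + d = -15
  -a + b - c + d = -2
  d = -3
  a + b + c + d = -6
Solving the system yields a = 2, b = -1, c = -4, d = -3.
So P(u) = 2u^3 - u^2 - 4u - 3.
The coefficient of u^2 is -1.

-1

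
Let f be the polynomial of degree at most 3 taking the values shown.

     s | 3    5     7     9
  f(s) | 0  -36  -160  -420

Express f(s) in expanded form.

f(s) = -s^3 + 4s^2 - s - 6

Write f(s) = as^3 + bs^2 + cs + d. Substituting each data point gives a linear system:
  27a + 9b + 3c + d = 0
  125a + 25b + 5c + d = -36
  343a + 49b + 7c + d = -160
  729a + 81b + 9c + d = -420
Solving the system yields a = -1, b = 4, c = -1, d = -6.
So f(s) = -s^3 + 4s^2 - s - 6.
Check: f(7) = -160. ✓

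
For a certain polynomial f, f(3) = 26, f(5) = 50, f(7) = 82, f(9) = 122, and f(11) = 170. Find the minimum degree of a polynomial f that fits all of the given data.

2

Forward differences of the values at t = 3, 5, 7, 9, 11:
  f  : 26  50  82  122  170
  Δ  : 24  32  40  48
  Δ^2: 8  8  8
  Δ^3: 0  0
  Δ^4: 0
The second differences are constant (8) and nonzero, while all higher differences vanish, so the minimal degree is 2.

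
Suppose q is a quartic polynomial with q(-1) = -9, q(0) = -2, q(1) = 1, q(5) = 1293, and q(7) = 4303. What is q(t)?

Write q(t) = at^4 + bt^3 + ct^2 + dt + e. Substituting each data point gives a linear system:
  a - b + c - d + e = -9
  e = -2
  a + b + c + d + e = 1
  625a + 125b + 25c + 5d + e = 1293
  2401a + 343b + 49c + 7d + e = 4303
Solving the system yields a = 1, b = 6, c = -3, d = -1, e = -2.
So q(t) = t^4 + 6t^3 - 3t^2 - t - 2.
Check: q(0) = -2. ✓

q(t) = t^4 + 6t^3 - 3t^2 - t - 2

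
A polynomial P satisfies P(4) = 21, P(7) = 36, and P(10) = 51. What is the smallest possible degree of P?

1

Forward differences of the values at s = 4, 7, 10:
  P  : 21  36  51
  Δ  : 15  15
  Δ^2: 0
The first differences are constant (15) and nonzero, while all higher differences vanish, so the minimal degree is 1.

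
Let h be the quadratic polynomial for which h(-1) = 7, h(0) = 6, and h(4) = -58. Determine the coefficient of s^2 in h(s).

Write h(s) = as^2 + bs + c. Substituting each data point gives a linear system:
  a - b + c = 7
  c = 6
  16a + 4b + c = -58
Solving the system yields a = -3, b = -4, c = 6.
So h(s) = -3s^2 - 4s + 6.
The leading coefficient is -3.

-3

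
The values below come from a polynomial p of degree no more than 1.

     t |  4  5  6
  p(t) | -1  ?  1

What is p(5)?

The 2 known points determine the degree-1 polynomial uniquely.
Write p(t) = at + b. Substituting each data point gives a linear system:
  4a + b = -1
  6a + b = 1
Solving the system yields a = 1, b = -5.
So p(t) = t - 5.
Then p(5) = 0.

0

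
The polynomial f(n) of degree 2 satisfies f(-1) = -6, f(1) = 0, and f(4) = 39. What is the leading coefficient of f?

2

Write f(n) = an^2 + bn + c. Substituting each data point gives a linear system:
  a - b + c = -6
  a + b + c = 0
  16a + 4b + c = 39
Solving the system yields a = 2, b = 3, c = -5.
So f(n) = 2n² + 3n - 5.
The leading coefficient is 2.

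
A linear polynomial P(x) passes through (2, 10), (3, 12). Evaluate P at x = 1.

8

Write P(x) = ax + b. Substituting each data point gives a linear system:
  2a + b = 10
  3a + b = 12
Solving the system yields a = 2, b = 6.
So P(x) = 2x + 6.
Then P(1) = 8.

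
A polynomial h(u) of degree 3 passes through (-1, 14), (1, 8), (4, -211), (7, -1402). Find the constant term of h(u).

Write h(u) = au^3 + bu^2 + cu + d. Substituting each data point gives a linear system:
  -a + b - c + d = 14
  a + b + c + d = 8
  64a + 16b + 4c + d = -211
  343a + 49b + 7c + d = -1402
Solving the system yields a = -5, b = 6, c = 2, d = 5.
So h(u) = -5u³ + 6u² + 2u + 5.
The constant term is 5.

5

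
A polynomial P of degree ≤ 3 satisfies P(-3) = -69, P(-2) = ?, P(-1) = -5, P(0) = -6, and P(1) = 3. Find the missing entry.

On equispaced nodes a degree-3 polynomial has vanishing fourth forward difference, so
  P(-3) - 4·P(-2) + 6·P(-1) - 4·P(0) + P(1) = 0.
Substituting the known values and solving for P(-2):
  -4·P(-2) = 72
  P(-2) = -18.

-18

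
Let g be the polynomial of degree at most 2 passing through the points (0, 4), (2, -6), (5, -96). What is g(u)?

g(u) = -5u^2 + 5u + 4

Write g(u) = au^2 + bu + c. Substituting each data point gives a linear system:
  c = 4
  4a + 2b + c = -6
  25a + 5b + c = -96
Solving the system yields a = -5, b = 5, c = 4.
So g(u) = -5u^2 + 5u + 4.
Check: g(0) = 4. ✓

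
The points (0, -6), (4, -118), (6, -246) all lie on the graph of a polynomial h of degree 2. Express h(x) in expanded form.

Write h(x) = ax^2 + bx + c. Substituting each data point gives a linear system:
  c = -6
  16a + 4b + c = -118
  36a + 6b + c = -246
Solving the system yields a = -6, b = -4, c = -6.
So h(x) = -6x² - 4x - 6.
Check: h(4) = -118. ✓

h(x) = -6x^2 - 4x - 6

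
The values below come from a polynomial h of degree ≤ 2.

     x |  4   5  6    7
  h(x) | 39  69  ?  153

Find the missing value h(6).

107

On equispaced nodes a degree-2 polynomial has vanishing third forward difference, so
  - h(4) + 3·h(5) - 3·h(6) + h(7) = 0.
Substituting the known values and solving for h(6):
  -3·h(6) = -321
  h(6) = 107.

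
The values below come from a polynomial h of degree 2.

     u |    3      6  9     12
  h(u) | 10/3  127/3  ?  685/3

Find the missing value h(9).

The 3 known points determine the degree-2 polynomial uniquely.
Write h(u) = au^2 + bu + c. Substituting each data point gives a linear system:
  9a + 3b + c = 10/3
  36a + 6b + c = 127/3
  144a + 12b + c = 685/3
Solving the system yields a = 2, b = -5, c = 1/3.
So h(u) = 2u^2 - 5u + 1/3.
Then h(9) = 352/3.

352/3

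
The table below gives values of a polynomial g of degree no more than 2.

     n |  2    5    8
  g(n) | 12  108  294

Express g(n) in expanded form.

g(n) = 5n^2 - 3n - 2

Using the Lagrange interpolation formula with nodes 2, 5, 8:
  L_0(n) = (n - 5)(n - 8) / 18
  L_1(n) = (n - 2)(n - 8) / -9
  L_2(n) = (n - 2)(n - 5) / 18
Then g(n) = 12·L_0(n) + 108·L_1(n) + 294·L_2(n).
Expanding and collecting terms gives g(n) = 5n² - 3n - 2.
Check: g(8) = 294. ✓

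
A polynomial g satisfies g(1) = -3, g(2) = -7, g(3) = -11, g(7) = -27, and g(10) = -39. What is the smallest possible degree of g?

1

Divided differences on the nodes 1, 2, 3, 7, 10:
  order 0: -3  -7  -11  -27  -39
  order 1: -4  -4  -4  -4
  order 2: 0  0  0
  order 3: 0  0
  order 4: 0
The order-1 divided differences are all -4 (nonzero) and every higher order vanishes, so the data lies on a polynomial of degree exactly 1.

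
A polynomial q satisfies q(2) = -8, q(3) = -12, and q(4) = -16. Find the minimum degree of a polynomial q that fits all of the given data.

Forward differences of the values at x = 2, 3, 4:
  q  : -8  -12  -16
  Δ  : -4  -4
  Δ^2: 0
The first differences are constant (-4) and nonzero, while all higher differences vanish, so the minimal degree is 1.

1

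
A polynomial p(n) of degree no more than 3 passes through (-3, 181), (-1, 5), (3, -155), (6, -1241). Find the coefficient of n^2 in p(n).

2

Write p(n) = an^3 + bn^2 + cn + d. Substituting each data point gives a linear system:
  -27a + 9b - 3c + d = 181
  -a + b - c + d = 5
  27a + 9b + 3c + d = -155
  216a + 36b + 6c + d = -1241
Solving the system yields a = -6, b = 2, c = -2, d = -5.
So p(n) = -6n³ + 2n² - 2n - 5.
The coefficient of n^2 is 2.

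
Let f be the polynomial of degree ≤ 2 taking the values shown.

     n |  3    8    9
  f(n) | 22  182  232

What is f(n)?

Write f(n) = an^2 + bn + c. Substituting each data point gives a linear system:
  9a + 3b + c = 22
  64a + 8b + c = 182
  81a + 9b + c = 232
Solving the system yields a = 3, b = -1, c = -2.
So f(n) = 3n² - n - 2.
Check: f(9) = 232. ✓

f(n) = 3n^2 - n - 2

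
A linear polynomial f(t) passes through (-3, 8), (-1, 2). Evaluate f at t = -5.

Write f(t) = at + b. Substituting each data point gives a linear system:
  -3a + b = 8
  -a + b = 2
Solving the system yields a = -3, b = -1.
So f(t) = -3t - 1.
Then f(-5) = 14.

14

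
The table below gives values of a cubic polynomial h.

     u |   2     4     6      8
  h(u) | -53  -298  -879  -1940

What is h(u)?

h(u) = -3u^3 - 6u^2 - (5/2)u

Write h(u) = au^3 + bu^2 + cu + d. Substituting each data point gives a linear system:
  8a + 4b + 2c + d = -53
  64a + 16b + 4c + d = -298
  216a + 36b + 6c + d = -879
  512a + 64b + 8c + d = -1940
Solving the system yields a = -3, b = -6, c = -5/2, d = 0.
So h(u) = -3u^3 - 6u^2 - (5/2)u.
Check: h(6) = -879. ✓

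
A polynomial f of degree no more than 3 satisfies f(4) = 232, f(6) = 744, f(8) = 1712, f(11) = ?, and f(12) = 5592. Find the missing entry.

4334

The 4 known points determine the degree-3 polynomial uniquely.
Write f(t) = at^3 + bt^2 + ct + d. Substituting each data point gives a linear system:
  64a + 16b + 4c + d = 232
  216a + 36b + 6c + d = 744
  512a + 64b + 8c + d = 1712
  1728a + 144b + 12c + d = 5592
Solving the system yields a = 3, b = 3, c = -2, d = 0.
So f(t) = 3t^3 + 3t^2 - 2t.
Then f(11) = 4334.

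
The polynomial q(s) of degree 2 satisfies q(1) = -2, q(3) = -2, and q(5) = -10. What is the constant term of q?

-5

Write q(s) = as^2 + bs + c. Substituting each data point gives a linear system:
  a + b + c = -2
  9a + 3b + c = -2
  25a + 5b + c = -10
Solving the system yields a = -1, b = 4, c = -5.
So q(s) = -s^2 + 4s - 5.
The constant term is -5.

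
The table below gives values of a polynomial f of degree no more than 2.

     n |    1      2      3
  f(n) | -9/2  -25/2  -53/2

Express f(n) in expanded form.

Using the Lagrange interpolation formula with nodes 1, 2, 3:
  L_0(n) = (n - 2)(n - 3) / 2
  L_1(n) = (n - 1)(n - 3) / -1
  L_2(n) = (n - 1)(n - 2) / 2
Then f(n) = -9/2·L_0(n) - 25/2·L_1(n) - 53/2·L_2(n).
Expanding and collecting terms gives f(n) = -3n² + n - 5/2.
Check: f(2) = -25/2. ✓

f(n) = -3n^2 + n - 5/2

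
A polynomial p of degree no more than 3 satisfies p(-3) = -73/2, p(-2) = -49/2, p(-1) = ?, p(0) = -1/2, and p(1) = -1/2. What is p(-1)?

The 4 known points determine the degree-3 polynomial uniquely.
Write p(x) = ax^3 + bx^2 + cx + d. Substituting each data point gives a linear system:
  -27a + 9b - 3c + d = -73/2
  -8a + 4b - 2c + d = -49/2
  d = -1/2
  a + b + c + d = -1/2
Solving the system yields a = -1, b = -5, c = 6, d = -1/2.
So p(x) = -x^3 - 5x^2 + 6x - 1/2.
Then p(-1) = -21/2.

-21/2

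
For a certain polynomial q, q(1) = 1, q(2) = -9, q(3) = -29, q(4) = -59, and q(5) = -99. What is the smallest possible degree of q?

2

Forward differences of the values at u = 1, 2, 3, 4, 5:
  q  : 1  -9  -29  -59  -99
  Δ  : -10  -20  -30  -40
  Δ^2: -10  -10  -10
  Δ^3: 0  0
  Δ^4: 0
The second differences are constant (-10) and nonzero, while all higher differences vanish, so the minimal degree is 2.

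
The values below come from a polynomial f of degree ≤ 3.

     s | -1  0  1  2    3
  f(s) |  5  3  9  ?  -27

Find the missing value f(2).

On equispaced nodes a degree-3 polynomial has vanishing fourth forward difference, so
  f(-1) - 4·f(0) + 6·f(1) - 4·f(2) + f(3) = 0.
Substituting the known values and solving for f(2):
  -4·f(2) = -20
  f(2) = 5.

5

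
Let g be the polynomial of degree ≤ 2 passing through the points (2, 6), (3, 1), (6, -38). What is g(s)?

g(s) = -2s^2 + 5s + 4

Write g(s) = as^2 + bs + c. Substituting each data point gives a linear system:
  4a + 2b + c = 6
  9a + 3b + c = 1
  36a + 6b + c = -38
Solving the system yields a = -2, b = 5, c = 4.
So g(s) = -2s^2 + 5s + 4.
Check: g(6) = -38. ✓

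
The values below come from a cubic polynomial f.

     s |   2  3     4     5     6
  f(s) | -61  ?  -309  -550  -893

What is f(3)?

The 4 known points determine the degree-3 polynomial uniquely.
Write f(s) = as^3 + bs^2 + cs + d. Substituting each data point gives a linear system:
  8a + 4b + 2c + d = -61
  64a + 16b + 4c + d = -309
  125a + 25b + 5c + d = -550
  216a + 36b + 6c + d = -893
Solving the system yields a = -3, b = -6, c = -4, d = -5.
So f(s) = -3s^3 - 6s^2 - 4s - 5.
Then f(3) = -152.

-152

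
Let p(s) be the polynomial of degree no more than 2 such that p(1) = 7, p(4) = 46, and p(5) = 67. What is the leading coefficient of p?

2

Write p(s) = as^2 + bs + c. Substituting each data point gives a linear system:
  a + b + c = 7
  16a + 4b + c = 46
  25a + 5b + c = 67
Solving the system yields a = 2, b = 3, c = 2.
So p(s) = 2s² + 3s + 2.
The leading coefficient is 2.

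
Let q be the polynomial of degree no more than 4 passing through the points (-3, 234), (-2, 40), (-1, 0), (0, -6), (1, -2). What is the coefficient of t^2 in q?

1

Write q(t) = at^4 + bt^3 + ct^2 + dt + e. Substituting each data point gives a linear system:
  81a - 27b + 9c - 3d + e = 234
  16a - 8b + 4c - 2d + e = 40
  a - b + c - d + e = 0
  e = -6
  a + b + c + d + e = -2
Solving the system yields a = 4, b = 4, c = 1, d = -5, e = -6.
So q(t) = 4t^4 + 4t^3 + t^2 - 5t - 6.
The coefficient of t^2 is 1.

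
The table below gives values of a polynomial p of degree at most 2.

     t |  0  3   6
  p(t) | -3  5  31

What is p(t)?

Using the Lagrange interpolation formula with nodes 0, 3, 6:
  L_0(t) = (t - 3)(t - 6) / 18
  L_1(t) = t(t - 6) / -9
  L_2(t) = t(t - 3) / 18
Then p(t) = -3·L_0(t) + 5·L_1(t) + 31·L_2(t).
Expanding and collecting terms gives p(t) = t^2 - (1/3)t - 3.
Check: p(3) = 5. ✓

p(t) = t^2 - (1/3)t - 3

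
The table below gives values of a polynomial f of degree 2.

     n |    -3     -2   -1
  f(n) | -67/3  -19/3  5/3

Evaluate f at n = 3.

Write f(n) = an^2 + bn + c. Substituting each data point gives a linear system:
  9a - 3b + c = -67/3
  4a - 2b + c = -19/3
  a - b + c = 5/3
Solving the system yields a = -4, b = -4, c = 5/3.
So f(n) = -4n^2 - 4n + 5/3.
Then f(3) = -139/3.

-139/3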